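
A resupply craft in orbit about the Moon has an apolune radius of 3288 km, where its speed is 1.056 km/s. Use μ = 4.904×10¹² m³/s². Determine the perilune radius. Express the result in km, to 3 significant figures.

perilune radius ≈ 1960 km

r_a = 3.288×10⁶ m.
Specific energy ε = v²/2 − μ/r = -9.339×10⁵ J/kg, so a = −μ/(2ε) = 2.626×10⁶ m.
The apsides satisfy r_p + r_a = 2a, so the perilune radius is 2a − r_a = 1.963×10⁶ m = 1963.0 km.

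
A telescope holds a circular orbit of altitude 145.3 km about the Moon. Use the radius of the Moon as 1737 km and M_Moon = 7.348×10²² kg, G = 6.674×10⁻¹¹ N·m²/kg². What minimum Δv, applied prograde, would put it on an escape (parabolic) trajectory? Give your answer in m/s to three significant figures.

μ = GM = 6.674×10⁻¹¹ × 7.348×10²² = 4.904×10¹² m³/s².
r = 1737 + 145.3 = 1882.3 km = 1.8823×10⁶ m.
Circular speed v_c = √(μ/r) = 1614 m/s.
Escape speed v_esc = √(2μ/r) = √2 × v_c = 2283 m/s.
Δv = v_esc − v_c = 668.6 m/s.

Δv ≈ 669 m/s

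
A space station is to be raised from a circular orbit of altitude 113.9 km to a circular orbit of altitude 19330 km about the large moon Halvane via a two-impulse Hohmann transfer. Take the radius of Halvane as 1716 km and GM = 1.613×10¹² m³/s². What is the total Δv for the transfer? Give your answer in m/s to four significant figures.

Δv_total ≈ 500.8 m/s

r₁ = 1716 + 113.9 = 1829.9 km = 1.8299×10⁶ m.
r₂ = 1716 + 19330 = 21046 km = 2.1046×10⁷ m.
Transfer ellipse a_t = (r₁ + r₂)/2 = 1.144×10⁷ m.
At r₁: circular v_c1 = √(μ/r₁) = 938.9 m/s; transfer-periapsis v_p = √[μ(2/r₁ − 1/a_t)] = 1274 m/s.
Δv₁ = v_p − v_c1 = 334.7 m/s.
At r₂: circular v_c2 = √(μ/r₂) = 276.8 m/s; transfer-apoapsis v_a = √[μ(2/r₂ − 1/a_t)] = 110.7 m/s.
Δv₂ = v_c2 − v_a = 166.1 m/s.
Total Δv = Δv₁ + Δv₂ = 500.8 m/s.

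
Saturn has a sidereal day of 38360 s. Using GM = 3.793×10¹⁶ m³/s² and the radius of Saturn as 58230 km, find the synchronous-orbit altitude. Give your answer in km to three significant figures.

A synchronous orbit has period T, so by Kepler's third law a = (μT²/4π²)^(1/3).
μT²/4π² = 3.793×10¹⁶ × (3.836×10⁴)² / 39.48 = 1.414×10²⁴ m³.
a = 1.122×10⁸ m = 1.1223×10⁵ km.
Altitude h = a − R = 1.1223×10⁵ − 58230 = 54005 km.

h_sync ≈ 54000 km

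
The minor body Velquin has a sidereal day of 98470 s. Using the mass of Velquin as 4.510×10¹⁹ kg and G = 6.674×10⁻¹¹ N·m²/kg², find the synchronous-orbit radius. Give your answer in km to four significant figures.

r_sync ≈ 904.2 km

μ = GM = 6.674×10⁻¹¹ × 4.510×10¹⁹ = 3.010×10⁹ m³/s².
A synchronous orbit has period T, so by Kepler's third law a = (μT²/4π²)^(1/3).
μT²/4π² = 3.010×10⁹ × (9.847×10⁴)² / 39.48 = 7.393×10¹⁷ m³.
a = 9.042×10⁵ m = 904.21 km.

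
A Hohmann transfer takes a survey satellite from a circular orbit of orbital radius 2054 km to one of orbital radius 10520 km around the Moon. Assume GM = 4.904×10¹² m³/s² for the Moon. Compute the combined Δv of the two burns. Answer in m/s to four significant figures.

Δv_total ≈ 746.1 m/s

r₁ = 2054 km = 2.054×10⁶ m.
r₂ = 10520 km = 1.052×10⁷ m.
Transfer ellipse a_t = (r₁ + r₂)/2 = 6.287×10⁶ m.
At r₁: circular v_c1 = √(μ/r₁) = 1545 m/s; transfer-perilune v_p = √[μ(2/r₁ − 1/a_t)] = 1999 m/s.
Δv₁ = v_p − v_c1 = 453.6 m/s.
At r₂: circular v_c2 = √(μ/r₂) = 682.8 m/s; transfer-apolune v_a = √[μ(2/r₂ − 1/a_t)] = 390.3 m/s.
Δv₂ = v_c2 − v_a = 292.5 m/s.
Total Δv = Δv₁ + Δv₂ = 746.1 m/s.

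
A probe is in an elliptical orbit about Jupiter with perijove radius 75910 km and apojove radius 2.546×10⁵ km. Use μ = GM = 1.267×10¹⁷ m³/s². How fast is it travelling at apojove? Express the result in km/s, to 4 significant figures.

v ≈ 15.12 km/s

Semi-major axis a = (r_p + r_a)/2 = 1.6526×10⁵ km = 1.653×10⁸ m.
Vis-viva: v² = μ(2/r − 1/a) = 1.267×10¹⁷ × (7.855×10⁻⁹ − 6.051×10⁻⁹) = 2.286×10⁸ m²/s².
v = 15120 m/s = 15.12 km/s.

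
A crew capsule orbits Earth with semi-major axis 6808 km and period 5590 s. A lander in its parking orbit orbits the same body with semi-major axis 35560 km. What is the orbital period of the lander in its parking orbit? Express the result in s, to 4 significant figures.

Kepler's third law: T² ∝ a³, so T₂ = T₁ (a₂/a₁)^(3/2).
a₂/a₁ = 5.223, (a₂/a₁)^(3/2) = 11.94.
T₂ = 5590 × 11.94 = 66730 s.

T₂ ≈ 66730 s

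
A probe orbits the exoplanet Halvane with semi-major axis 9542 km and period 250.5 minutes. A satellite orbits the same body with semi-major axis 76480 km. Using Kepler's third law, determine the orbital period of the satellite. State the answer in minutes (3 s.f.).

T₂ ≈ 5680 minutes

Kepler's third law: T² ∝ a³, so T₂ = T₁ (a₂/a₁)^(3/2).
a₂/a₁ = 8.015, (a₂/a₁)^(3/2) = 22.69.
T₂ = 250.5 × 22.69 = 5684 minutes.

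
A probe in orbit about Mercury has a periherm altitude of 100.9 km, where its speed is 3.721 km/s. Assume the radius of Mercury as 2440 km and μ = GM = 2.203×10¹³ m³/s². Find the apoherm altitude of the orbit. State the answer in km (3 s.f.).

apoherm altitude ≈ 7630 km

r_p = 2440 + 100.9 = 2540.9 km = 2.541×10⁶ m.
Specific energy ε = v²/2 − μ/r = -1.747×10⁶ J/kg, so a = −μ/(2ε) = 6.304×10⁶ m.
The apsides satisfy r_p + r_a = 2a, so the apoherm radius is 2a − r_p = 1.007×10⁷ m = 10068 km.
Apoherm altitude = 10068 − 2440 = 7627.6 km.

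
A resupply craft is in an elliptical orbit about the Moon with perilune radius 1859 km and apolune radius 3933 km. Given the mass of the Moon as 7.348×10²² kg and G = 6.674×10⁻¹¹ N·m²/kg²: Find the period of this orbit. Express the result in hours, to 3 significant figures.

T ≈ 3.88 hours

μ = GM = 6.674×10⁻¹¹ × 7.348×10²² = 4.904×10¹² m³/s².
Semi-major axis a = (r_p + r_a)/2 = (1859.0 + 3933.0)/2 = 2896.0 km = 2.896×10⁶ m.
By Kepler's third law T = 2π√(a³/μ) = 2π × 2.225×10³ = 1.398×10⁴ s.
= 3.884 hours.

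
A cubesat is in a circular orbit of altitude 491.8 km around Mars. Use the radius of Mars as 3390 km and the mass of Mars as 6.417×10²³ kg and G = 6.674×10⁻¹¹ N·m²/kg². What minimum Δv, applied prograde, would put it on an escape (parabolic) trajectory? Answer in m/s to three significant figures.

Δv ≈ 1380 m/s

μ = GM = 6.674×10⁻¹¹ × 6.417×10²³ = 4.283×10¹³ m³/s².
r = 3390 + 491.8 = 3881.8 km = 3.8818×10⁶ m.
Circular speed v_c = √(μ/r) = 3322 m/s.
Escape speed v_esc = √(2μ/r) = √2 × v_c = 4697 m/s.
Δv = v_esc − v_c = 1376 m/s.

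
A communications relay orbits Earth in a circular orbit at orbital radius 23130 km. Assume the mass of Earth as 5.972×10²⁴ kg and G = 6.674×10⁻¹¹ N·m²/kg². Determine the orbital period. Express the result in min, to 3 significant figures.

T ≈ 583 min

μ = GM = 6.674×10⁻¹¹ × 5.972×10²⁴ = 3.986×10¹⁴ m³/s².
r = 23130 km = 2.313×10⁷ m.
Kepler's third law: T = 2π√(r³/μ) = 2π√((2.313×10⁷)³ / 3.986×10¹⁴).
r³/μ = 3.105×10⁷ s², so T = 2π × 5.572×10³ = 3.501×10⁴ s.
Converting: 3.501×10⁴ s ÷ 60.00 = 583.5 min.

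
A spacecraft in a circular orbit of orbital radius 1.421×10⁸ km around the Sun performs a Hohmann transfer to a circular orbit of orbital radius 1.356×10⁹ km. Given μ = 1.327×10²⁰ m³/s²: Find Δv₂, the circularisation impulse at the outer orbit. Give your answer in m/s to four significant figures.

r₁ = 1.421×10⁸ km = 1.421×10¹¹ m.
r₂ = 1.356×10⁹ km = 1.356×10¹² m.
Transfer ellipse a_t = (r₁ + r₂)/2 = 7.490×10¹¹ m.
At r₁: circular v_c1 = √(μ/r₁) = 30560 m/s; transfer-perihelion v_p = √[μ(2/r₁ − 1/a_t)] = 41120 m/s.
At r₂: circular v_c2 = √(μ/r₂) = 9892 m/s; transfer-aphelion v_a = √[μ(2/r₂ − 1/a_t)] = 4309 m/s.
Δv₂ = v_c2 − v_a = 5584 m/s.

Δv ≈ 5584 m/s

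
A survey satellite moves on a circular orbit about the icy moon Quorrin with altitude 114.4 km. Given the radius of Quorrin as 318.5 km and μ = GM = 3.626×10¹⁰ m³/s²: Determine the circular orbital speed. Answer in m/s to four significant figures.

v ≈ 289.4 m/s

r = 318.5 + 114.4 = 432.90 km = 4.3290×10⁵ m.
For a circular orbit v = √(μ/r) = √(3.626×10¹⁰ / 4.329×10⁵) = √(8.376×10⁴) = 289.4 m/s.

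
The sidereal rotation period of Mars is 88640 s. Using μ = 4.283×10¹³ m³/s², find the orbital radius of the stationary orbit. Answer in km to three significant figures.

A synchronous orbit has period T, so by Kepler's third law a = (μT²/4π²)^(1/3).
μT²/4π² = 4.283×10¹³ × (8.864×10⁴)² / 39.48 = 8.524×10²¹ m³.
a = 2.043×10⁷ m = 20428 km.

r_sync ≈ 20400 km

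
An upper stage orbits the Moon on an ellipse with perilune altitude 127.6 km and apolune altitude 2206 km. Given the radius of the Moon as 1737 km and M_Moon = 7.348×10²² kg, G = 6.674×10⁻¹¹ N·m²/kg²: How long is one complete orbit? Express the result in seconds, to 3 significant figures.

μ = GM = 6.674×10⁻¹¹ × 7.348×10²² = 4.904×10¹² m³/s².
r_p = 1737 + 127.6 = 1864.6 km = 1.8646×10⁶ m.
r_a = 1737 + 2206 = 3943.0 km = 3.9430×10⁶ m.
Semi-major axis a = (r_p + r_a)/2 = (1864.6 + 3943.0)/2 = 2903.8 km = 2.904×10⁶ m.
By Kepler's third law T = 2π√(a³/μ) = 2π × 2.234×10³ = 1.404×10⁴ s.

T ≈ 14000 seconds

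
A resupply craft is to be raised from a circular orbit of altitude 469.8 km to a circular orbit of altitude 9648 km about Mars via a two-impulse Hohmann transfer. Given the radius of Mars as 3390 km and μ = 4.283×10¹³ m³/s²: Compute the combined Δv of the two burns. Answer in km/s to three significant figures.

r₁ = 3390 + 469.8 = 3859.8 km = 3.8598×10⁶ m.
r₂ = 3390 + 9648 = 13038 km = 1.3038×10⁷ m.
Transfer ellipse a_t = (r₁ + r₂)/2 = 8.449×10⁶ m.
At r₁: circular v_c1 = √(μ/r₁) = 3331 m/s; transfer-periapsis v_p = √[μ(2/r₁ − 1/a_t)] = 4138 m/s.
Δv₁ = v_p − v_c1 = 806.9 m/s.
At r₂: circular v_c2 = √(μ/r₂) = 1812 m/s; transfer-apoapsis v_a = √[μ(2/r₂ − 1/a_t)] = 1225 m/s.
Δv₂ = v_c2 − v_a = 587.4 m/s.
Total Δv = Δv₁ + Δv₂ = 1394 m/s = 1.394 km/s.

Δv_total ≈ 1.39 km/s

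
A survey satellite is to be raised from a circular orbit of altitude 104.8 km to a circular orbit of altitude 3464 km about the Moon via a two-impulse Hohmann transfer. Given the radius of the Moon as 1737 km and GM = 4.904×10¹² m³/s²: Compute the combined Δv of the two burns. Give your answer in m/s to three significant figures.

Δv_total ≈ 620 m/s

r₁ = 1737 + 104.8 = 1841.8 km = 1.8418×10⁶ m.
r₂ = 1737 + 3464 = 5201.0 km = 5.2010×10⁶ m.
Transfer ellipse a_t = (r₁ + r₂)/2 = 3.521×10⁶ m.
At r₁: circular v_c1 = √(μ/r₁) = 1632 m/s; transfer-perilune v_p = √[μ(2/r₁ − 1/a_t)] = 1983 m/s.
Δv₁ = v_p − v_c1 = 351.3 m/s.
At r₂: circular v_c2 = √(μ/r₂) = 971.0 m/s; transfer-apolune v_a = √[μ(2/r₂ − 1/a_t)] = 702.3 m/s.
Δv₂ = v_c2 − v_a = 268.8 m/s.
Total Δv = Δv₁ + Δv₂ = 620.1 m/s.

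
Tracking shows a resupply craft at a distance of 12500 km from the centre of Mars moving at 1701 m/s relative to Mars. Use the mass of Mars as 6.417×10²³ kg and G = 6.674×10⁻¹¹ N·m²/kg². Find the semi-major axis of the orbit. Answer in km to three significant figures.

a ≈ 10800 km

μ = GM = 6.674×10⁻¹¹ × 6.417×10²³ = 4.283×10¹³ m³/s².
r = 1.250×10⁷ m.
Vis-viva rearranged: 1/a = 2/r − v²/μ = 1.600×10⁻⁷ − 6.756×10⁻⁸ = 9.244×10⁻⁸ m⁻¹.
a = 1.082×10⁷ m = 10818 km.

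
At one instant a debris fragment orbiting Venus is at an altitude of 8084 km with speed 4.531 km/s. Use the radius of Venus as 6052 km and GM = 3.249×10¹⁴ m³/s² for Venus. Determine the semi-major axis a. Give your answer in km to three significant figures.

r = 6052 + 8084 = 14136 km = 1.414×10⁷ m.
Vis-viva rearranged: 1/a = 2/r − v²/μ = 1.415×10⁻⁷ − 6.319×10⁻⁸ = 7.829×10⁻⁸ m⁻¹.
a = 1.277×10⁷ m = 12772 km.

a ≈ 12800 km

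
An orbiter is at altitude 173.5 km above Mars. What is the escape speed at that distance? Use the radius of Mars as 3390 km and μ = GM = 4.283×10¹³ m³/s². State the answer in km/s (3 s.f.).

v_esc ≈ 4.90 km/s

r = 3390 + 173.5 = 3563.5 km = 3.5635×10⁶ m.
Escape speed v_esc = √(2μ/r) = √(2 × 4.283×10¹³ / 3.564×10⁶) = √(2.404×10⁷) = 4903 m/s.
= 4.903 km/s.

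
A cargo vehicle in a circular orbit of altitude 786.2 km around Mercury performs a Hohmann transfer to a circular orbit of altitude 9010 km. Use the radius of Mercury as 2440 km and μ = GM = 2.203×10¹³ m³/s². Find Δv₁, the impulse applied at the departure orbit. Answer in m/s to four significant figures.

r₁ = 2440 + 786.2 = 3226.2 km = 3.2262×10⁶ m.
r₂ = 2440 + 9010 = 11450 km = 1.1450×10⁷ m.
Transfer ellipse a_t = (r₁ + r₂)/2 = 7.338×10⁶ m.
At r₁: circular v_c1 = √(μ/r₁) = 2613 m/s; transfer-periherm v_p = √[μ(2/r₁ − 1/a_t)] = 3264 m/s.
Δv₁ = v_p − v_c1 = 651.0 m/s.

Δv ≈ 651.0 m/s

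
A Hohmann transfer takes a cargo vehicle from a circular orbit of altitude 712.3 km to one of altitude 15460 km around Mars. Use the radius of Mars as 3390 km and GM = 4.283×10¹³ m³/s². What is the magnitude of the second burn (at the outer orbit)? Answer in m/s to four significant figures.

Δv ≈ 606.1 m/s

r₁ = 3390 + 712.3 = 4102.3 km = 4.1023×10⁶ m.
r₂ = 3390 + 15460 = 18850 km = 1.8850×10⁷ m.
Transfer ellipse a_t = (r₁ + r₂)/2 = 1.148×10⁷ m.
At r₁: circular v_c1 = √(μ/r₁) = 3231 m/s; transfer-periapsis v_p = √[μ(2/r₁ − 1/a_t)] = 4141 m/s.
At r₂: circular v_c2 = √(μ/r₂) = 1507 m/s; transfer-apoapsis v_a = √[μ(2/r₂ − 1/a_t)] = 901.2 m/s.
Δv₂ = v_c2 − v_a = 606.1 m/s.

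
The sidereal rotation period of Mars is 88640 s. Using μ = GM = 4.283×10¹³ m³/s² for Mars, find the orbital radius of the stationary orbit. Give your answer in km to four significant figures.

r_sync ≈ 20430 km

A synchronous orbit has period T, so by Kepler's third law a = (μT²/4π²)^(1/3).
μT²/4π² = 4.283×10¹³ × (8.864×10⁴)² / 39.48 = 8.524×10²¹ m³.
a = 2.043×10⁷ m = 20428 km.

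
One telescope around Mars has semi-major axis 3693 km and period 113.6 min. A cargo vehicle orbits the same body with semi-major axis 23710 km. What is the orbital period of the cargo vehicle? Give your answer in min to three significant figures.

Kepler's third law: T² ∝ a³, so T₂ = T₁ (a₂/a₁)^(3/2).
a₂/a₁ = 6.420, (a₂/a₁)^(3/2) = 16.27.
T₂ = 113.6 × 16.27 = 1848 min.

T₂ ≈ 1850 min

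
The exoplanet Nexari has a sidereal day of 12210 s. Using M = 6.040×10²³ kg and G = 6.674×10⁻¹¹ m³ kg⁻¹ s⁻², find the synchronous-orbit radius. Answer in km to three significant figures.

μ = GM = 6.674×10⁻¹¹ × 6.040×10²³ = 4.031×10¹³ m³/s².
A synchronous orbit has period T, so by Kepler's third law a = (μT²/4π²)^(1/3).
μT²/4π² = 4.031×10¹³ × (1.221×10⁴)² / 39.48 = 1.522×10²⁰ m³.
a = 5.339×10⁶ m = 5339.5 km.

r_sync ≈ 5340 km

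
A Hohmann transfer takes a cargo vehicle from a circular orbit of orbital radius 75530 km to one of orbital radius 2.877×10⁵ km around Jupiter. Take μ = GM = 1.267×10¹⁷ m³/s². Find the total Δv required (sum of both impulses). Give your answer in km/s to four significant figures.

Δv_total ≈ 18.04 km/s

r₁ = 75530 km = 7.553×10⁷ m.
r₂ = 2.877×10⁵ km = 2.877×10⁸ m.
Transfer ellipse a_t = (r₁ + r₂)/2 = 1.816×10⁸ m.
At r₁: circular v_c1 = √(μ/r₁) = 40960 m/s; transfer-perijove v_p = √[μ(2/r₁ − 1/a_t)] = 51550 m/s.
Δv₁ = v_p − v_c1 = 10590 m/s.
At r₂: circular v_c2 = √(μ/r₂) = 20990 m/s; transfer-apojove v_a = √[μ(2/r₂ − 1/a_t)] = 13530 m/s.
Δv₂ = v_c2 − v_a = 7452 m/s.
Total Δv = Δv₁ + Δv₂ = 18040 m/s = 18.04 km/s.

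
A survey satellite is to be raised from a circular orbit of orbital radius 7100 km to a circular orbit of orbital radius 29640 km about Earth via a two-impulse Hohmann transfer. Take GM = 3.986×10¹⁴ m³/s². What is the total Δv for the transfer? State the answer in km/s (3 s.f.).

Δv_total ≈ 3.41 km/s

r₁ = 7100 km = 7.100×10⁶ m.
r₂ = 29640 km = 2.964×10⁷ m.
Transfer ellipse a_t = (r₁ + r₂)/2 = 1.837×10⁷ m.
At r₁: circular v_c1 = √(μ/r₁) = 7493 m/s; transfer-perigee v_p = √[μ(2/r₁ − 1/a_t)] = 9518 m/s.
Δv₁ = v_p − v_c1 = 2025 m/s.
At r₂: circular v_c2 = √(μ/r₂) = 3667 m/s; transfer-apogee v_a = √[μ(2/r₂ − 1/a_t)] = 2280 m/s.
Δv₂ = v_c2 − v_a = 1387 m/s.
Total Δv = Δv₁ + Δv₂ = 3412 m/s = 3.412 km/s.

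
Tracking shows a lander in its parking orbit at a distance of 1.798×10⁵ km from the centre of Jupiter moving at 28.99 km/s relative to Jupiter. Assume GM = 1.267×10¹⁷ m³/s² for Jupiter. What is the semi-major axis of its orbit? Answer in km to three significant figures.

a ≈ 2.23×10⁵ km

r = 1.798×10⁸ m.
Specific orbital energy ε = v²/2 − μ/r = (28990)²/2 − 1.267×10¹⁷/1.798×10⁸ = -2.845×10⁸ J/kg.
Since ε = −μ/(2a), a = −μ/(2ε) = 2.227×10⁸ m = 2.2270×10⁵ km.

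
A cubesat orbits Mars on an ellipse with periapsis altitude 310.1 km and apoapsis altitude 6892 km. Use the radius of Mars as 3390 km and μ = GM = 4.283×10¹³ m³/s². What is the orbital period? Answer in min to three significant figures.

T ≈ 296 min

r_p = 3390 + 310.1 = 3700.1 km = 3.7001×10⁶ m.
r_a = 3390 + 6892 = 10282 km = 1.0282×10⁷ m.
Semi-major axis a = (r_p + r_a)/2 = (3700.1 + 10282)/2 = 6991.1 km = 6.991×10⁶ m.
By Kepler's third law T = 2π√(a³/μ) = 2π × 2.824×10³ = 1.775×10⁴ s.
= 295.8 min.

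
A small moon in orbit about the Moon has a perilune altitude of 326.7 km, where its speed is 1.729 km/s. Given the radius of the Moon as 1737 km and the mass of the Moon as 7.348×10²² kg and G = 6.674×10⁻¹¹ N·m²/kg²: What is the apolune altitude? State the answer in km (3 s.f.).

μ = GM = 6.674×10⁻¹¹ × 7.348×10²² = 4.904×10¹² m³/s².
r_p = 1737 + 326.7 = 2063.7 km = 2.064×10⁶ m.
Specific energy ε = v²/2 − μ/r = -8.816×10⁵ J/kg, so a = −μ/(2ε) = 2.781×10⁶ m.
The apsides satisfy r_p + r_a = 2a, so the apolune radius is 2a − r_p = 3.499×10⁶ m = 3498.8 km.
Apolune altitude = 3498.8 − 1737 = 1761.8 km.

apolune altitude ≈ 1760 km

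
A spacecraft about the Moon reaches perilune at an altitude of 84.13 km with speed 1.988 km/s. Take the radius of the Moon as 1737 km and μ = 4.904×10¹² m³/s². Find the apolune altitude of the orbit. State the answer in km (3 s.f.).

apolune altitude ≈ 3280 km

r_p = 1737 + 84.13 = 1821.1 km = 1.821×10⁶ m.
Specific energy ε = v²/2 − μ/r = -7.168×10⁵ J/kg, so a = −μ/(2ε) = 3.421×10⁶ m.
The apsides satisfy r_p + r_a = 2a, so the apolune radius is 2a − r_p = 5.021×10⁶ m = 5020.8 km.
Apolune altitude = 5020.8 − 1737 = 3283.8 km.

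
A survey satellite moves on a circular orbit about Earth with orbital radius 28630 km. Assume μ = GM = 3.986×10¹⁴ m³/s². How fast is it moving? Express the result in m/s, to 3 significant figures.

v ≈ 3730 m/s

r = 28630 km = 2.863×10⁷ m.
For a circular orbit v = √(μ/r) = √(3.986×10¹⁴ / 2.863×10⁷) = √(1.392×10⁷) = 3731 m/s.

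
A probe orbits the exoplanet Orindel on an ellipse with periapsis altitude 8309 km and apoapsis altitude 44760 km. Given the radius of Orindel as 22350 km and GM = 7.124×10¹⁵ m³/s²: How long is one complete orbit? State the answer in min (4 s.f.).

T ≈ 424.1 min

r_p = 22350 + 8309 = 30659 km = 3.0659×10⁷ m.
r_a = 22350 + 44760 = 67110 km = 6.7110×10⁷ m.
Semi-major axis a = (r_p + r_a)/2 = (30659 + 67110)/2 = 48884 km = 4.888×10⁷ m.
By Kepler's third law T = 2π√(a³/μ) = 2π × 4.049×10³ = 2.544×10⁴ s.
= 424.1 min.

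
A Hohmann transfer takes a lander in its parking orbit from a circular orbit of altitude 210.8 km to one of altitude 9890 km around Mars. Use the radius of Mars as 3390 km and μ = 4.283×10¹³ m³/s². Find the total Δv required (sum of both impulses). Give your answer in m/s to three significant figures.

Δv_total ≈ 1500 m/s

r₁ = 3390 + 210.8 = 3600.8 km = 3.6008×10⁶ m.
r₂ = 3390 + 9890 = 13280 km = 1.3280×10⁷ m.
Transfer ellipse a_t = (r₁ + r₂)/2 = 8.440×10⁶ m.
At r₁: circular v_c1 = √(μ/r₁) = 3449 m/s; transfer-periapsis v_p = √[μ(2/r₁ − 1/a_t)] = 4326 m/s.
Δv₁ = v_p − v_c1 = 877.2 m/s.
At r₂: circular v_c2 = √(μ/r₂) = 1796 m/s; transfer-apoapsis v_a = √[μ(2/r₂ − 1/a_t)] = 1173 m/s.
Δv₂ = v_c2 − v_a = 622.9 m/s.
Total Δv = Δv₁ + Δv₂ = 1500 m/s.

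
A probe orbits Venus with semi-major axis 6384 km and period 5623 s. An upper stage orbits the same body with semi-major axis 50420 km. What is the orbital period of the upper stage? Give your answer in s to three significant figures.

Kepler's third law: T² ∝ a³, so T₂ = T₁ (a₂/a₁)^(3/2).
a₂/a₁ = 7.898, (a₂/a₁)^(3/2) = 22.20.
T₂ = 5623 × 22.20 = 1.248×10⁵ s.

T₂ ≈ 1.25×10⁵ s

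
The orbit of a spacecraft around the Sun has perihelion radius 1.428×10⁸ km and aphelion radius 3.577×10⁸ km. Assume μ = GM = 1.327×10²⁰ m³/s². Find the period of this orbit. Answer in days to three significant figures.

T ≈ 790 days

Semi-major axis a = (r_p + r_a)/2 = (1.4280×10⁸ + 3.5770×10⁸)/2 = 2.5025×10⁸ km = 2.502×10¹¹ m.
By Kepler's third law T = 2π√(a³/μ) = 2π × 1.087×10⁷ = 6.828×10⁷ s.
= 790.3 days.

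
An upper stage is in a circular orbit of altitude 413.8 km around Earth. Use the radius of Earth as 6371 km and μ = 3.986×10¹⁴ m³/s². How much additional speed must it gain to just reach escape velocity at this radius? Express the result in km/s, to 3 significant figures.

r = 6371 + 413.8 = 6784.8 km = 6.7848×10⁶ m.
Circular speed v_c = √(μ/r) = 7665 m/s.
Escape speed v_esc = √(2μ/r) = √2 × v_c = 10840 m/s.
Δv = v_esc − v_c = 3175 m/s = 3.175 km/s.

Δv ≈ 3.17 km/s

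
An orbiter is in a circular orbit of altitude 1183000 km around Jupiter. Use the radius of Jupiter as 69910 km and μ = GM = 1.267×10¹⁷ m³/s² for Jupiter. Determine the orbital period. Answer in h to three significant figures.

r = 69910 + 1183000 = 1252900 km = 1.2529×10⁹ m.
Kepler's third law: T = 2π√(r³/μ) = 2π√((1.253×10⁹)³ / 1.267×10¹⁷).
r³/μ = 1.552×10¹⁰ s², so T = 2π × 1.246×10⁵ = 7.828×10⁵ s.
Converting: 7.828×10⁵ s ÷ 3600 = 217.5 h.

T ≈ 217 h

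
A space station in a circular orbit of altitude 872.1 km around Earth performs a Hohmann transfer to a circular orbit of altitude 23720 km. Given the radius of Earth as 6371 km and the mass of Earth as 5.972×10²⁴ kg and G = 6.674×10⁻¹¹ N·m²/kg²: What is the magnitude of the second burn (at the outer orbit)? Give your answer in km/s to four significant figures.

μ = GM = 6.674×10⁻¹¹ × 5.972×10²⁴ = 3.986×10¹⁴ m³/s².
r₁ = 6371 + 872.1 = 7243.1 km = 7.2431×10⁶ m.
r₂ = 6371 + 23720 = 30091 km = 3.0091×10⁷ m.
Transfer ellipse a_t = (r₁ + r₂)/2 = 1.867×10⁷ m.
At r₁: circular v_c1 = √(μ/r₁) = 7418 m/s; transfer-perigee v_p = √[μ(2/r₁ − 1/a_t)] = 9418 m/s.
At r₂: circular v_c2 = √(μ/r₂) = 3639 m/s; transfer-apogee v_a = √[μ(2/r₂ − 1/a_t)] = 2267 m/s.
Δv₂ = v_c2 − v_a = 1372 m/s.
= 1.372 km/s.

Δv ≈ 1.372 km/s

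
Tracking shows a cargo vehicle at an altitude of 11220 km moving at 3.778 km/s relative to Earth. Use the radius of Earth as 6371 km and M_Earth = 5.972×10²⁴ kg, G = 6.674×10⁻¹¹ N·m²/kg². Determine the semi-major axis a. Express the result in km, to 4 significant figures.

μ = GM = 6.674×10⁻¹¹ × 5.972×10²⁴ = 3.986×10¹⁴ m³/s².
r = 6371 + 11220 = 17591 km = 1.759×10⁷ m.
Specific orbital energy ε = v²/2 − μ/r = (3778)²/2 − 3.986×10¹⁴/1.759×10⁷ = -1.552×10⁷ J/kg.
Since ε = −μ/(2a), a = −μ/(2ε) = 1.284×10⁷ m = 12840 km.

a ≈ 12840 km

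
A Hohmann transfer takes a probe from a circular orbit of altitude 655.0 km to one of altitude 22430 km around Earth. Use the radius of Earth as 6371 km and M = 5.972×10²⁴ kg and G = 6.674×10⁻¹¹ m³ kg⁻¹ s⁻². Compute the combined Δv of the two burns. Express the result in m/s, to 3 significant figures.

Δv_total ≈ 3410 m/s

μ = GM = 6.674×10⁻¹¹ × 5.972×10²⁴ = 3.986×10¹⁴ m³/s².
r₁ = 6371 + 655.0 = 7026.0 km = 7.0260×10⁶ m.
r₂ = 6371 + 22430 = 28801 km = 2.8801×10⁷ m.
Transfer ellipse a_t = (r₁ + r₂)/2 = 1.791×10⁷ m.
At r₁: circular v_c1 = √(μ/r₁) = 7532 m/s; transfer-perigee v_p = √[μ(2/r₁ − 1/a_t)] = 9550 m/s.
Δv₁ = v_p − v_c1 = 2018 m/s.
At r₂: circular v_c2 = √(μ/r₂) = 3720 m/s; transfer-apogee v_a = √[μ(2/r₂ − 1/a_t)] = 2330 m/s.
Δv₂ = v_c2 − v_a = 1390 m/s.
Total Δv = Δv₁ + Δv₂ = 3409 m/s.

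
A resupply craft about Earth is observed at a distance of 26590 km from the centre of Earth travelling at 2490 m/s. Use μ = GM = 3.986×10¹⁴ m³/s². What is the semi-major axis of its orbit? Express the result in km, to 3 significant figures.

r = 2.659×10⁷ m.
Specific orbital energy ε = v²/2 − μ/r = (2490)²/2 − 3.986×10¹⁴/2.659×10⁷ = -1.189×10⁷ J/kg.
Since ε = −μ/(2a), a = −μ/(2ε) = 1.676×10⁷ m = 16761 km.

a ≈ 16800 km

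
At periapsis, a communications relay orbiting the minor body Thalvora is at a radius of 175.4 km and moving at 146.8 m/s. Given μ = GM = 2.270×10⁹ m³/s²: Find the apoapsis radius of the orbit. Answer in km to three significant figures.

r_p = 1.754×10⁵ m.
Specific energy ε = v²/2 − μ/r = -2.167×10³ J/kg, so a = −μ/(2ε) = 5.238×10⁵ m.
The apsides satisfy r_p + r_a = 2a, so the apoapsis radius is 2a − r_p = 8.723×10⁵ m = 872.26 km.

apoapsis radius ≈ 872 km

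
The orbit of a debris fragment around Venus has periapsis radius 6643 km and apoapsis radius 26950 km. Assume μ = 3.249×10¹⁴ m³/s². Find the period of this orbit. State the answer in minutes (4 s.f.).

T ≈ 399.9 minutes

Semi-major axis a = (r_p + r_a)/2 = (6643.0 + 26950)/2 = 16796 km = 1.680×10⁷ m.
By Kepler's third law T = 2π√(a³/μ) = 2π × 3.819×10³ = 2.400×10⁴ s.
= 399.9 minutes.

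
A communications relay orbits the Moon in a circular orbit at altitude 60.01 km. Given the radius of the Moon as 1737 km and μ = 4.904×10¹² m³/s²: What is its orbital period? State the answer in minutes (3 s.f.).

r = 1737 + 60.01 = 1797.0 km = 1.7970×10⁶ m.
Kepler's third law: T = 2π√(r³/μ) = 2π√((1.797×10⁶)³ / 4.904×10¹²).
r³/μ = 1.183×10⁶ s², so T = 2π × 1.088×10³ = 6.835×10³ s.
Converting: 6.835×10³ s ÷ 60.00 = 113.9 minutes.

T ≈ 114 minutes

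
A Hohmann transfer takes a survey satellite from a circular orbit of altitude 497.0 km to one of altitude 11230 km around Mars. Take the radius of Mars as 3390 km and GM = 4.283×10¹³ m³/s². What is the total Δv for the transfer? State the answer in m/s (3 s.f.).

Δv_total ≈ 1460 m/s

r₁ = 3390 + 497.0 = 3887.0 km = 3.8870×10⁶ m.
r₂ = 3390 + 11230 = 14620 km = 1.4620×10⁷ m.
Transfer ellipse a_t = (r₁ + r₂)/2 = 9.254×10⁶ m.
At r₁: circular v_c1 = √(μ/r₁) = 3319 m/s; transfer-periapsis v_p = √[μ(2/r₁ − 1/a_t)] = 4172 m/s.
Δv₁ = v_p − v_c1 = 853.0 m/s.
At r₂: circular v_c2 = √(μ/r₂) = 1712 m/s; transfer-apoapsis v_a = √[μ(2/r₂ − 1/a_t)] = 1109 m/s.
Δv₂ = v_c2 − v_a = 602.3 m/s.
Total Δv = Δv₁ + Δv₂ = 1455 m/s.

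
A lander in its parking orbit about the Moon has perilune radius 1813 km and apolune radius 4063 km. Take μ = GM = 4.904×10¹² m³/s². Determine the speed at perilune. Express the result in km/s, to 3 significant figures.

v ≈ 1.93 km/s

Semi-major axis a = (r_p + r_a)/2 = 2938.0 km = 2.938×10⁶ m.
Vis-viva: v² = μ(2/r − 1/a) = 4.904×10¹² × (1.103×10⁻⁶ − 3.404×10⁻⁷) = 3.741×10⁶ m²/s².
v = 1934 m/s = 1.934 km/s.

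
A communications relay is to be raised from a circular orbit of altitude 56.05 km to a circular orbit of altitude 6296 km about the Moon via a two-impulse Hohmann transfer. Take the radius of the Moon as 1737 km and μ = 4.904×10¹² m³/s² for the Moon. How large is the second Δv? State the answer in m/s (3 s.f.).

Δv ≈ 309 m/s

r₁ = 1737 + 56.05 = 1793.0 km = 1.7930×10⁶ m.
r₂ = 1737 + 6296 = 8033.0 km = 8.0330×10⁶ m.
Transfer ellipse a_t = (r₁ + r₂)/2 = 4.913×10⁶ m.
At r₁: circular v_c1 = √(μ/r₁) = 1654 m/s; transfer-perilune v_p = √[μ(2/r₁ − 1/a_t)] = 2115 m/s.
At r₂: circular v_c2 = √(μ/r₂) = 781.3 m/s; transfer-apolune v_a = √[μ(2/r₂ − 1/a_t)] = 472.0 m/s.
Δv₂ = v_c2 − v_a = 309.3 m/s.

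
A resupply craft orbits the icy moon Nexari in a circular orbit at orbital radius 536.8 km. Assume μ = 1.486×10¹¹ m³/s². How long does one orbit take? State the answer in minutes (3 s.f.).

r = 536.8 km = 5.368×10⁵ m.
Kepler's third law: T = 2π√(r³/μ) = 2π√((5.368×10⁵)³ / 1.486×10¹¹).
r³/μ = 1.041×10⁶ s², so T = 2π × 1.020×10³ = 6.410×10³ s.
Converting: 6.410×10³ s ÷ 60.00 = 106.8 minutes.

T ≈ 107 minutes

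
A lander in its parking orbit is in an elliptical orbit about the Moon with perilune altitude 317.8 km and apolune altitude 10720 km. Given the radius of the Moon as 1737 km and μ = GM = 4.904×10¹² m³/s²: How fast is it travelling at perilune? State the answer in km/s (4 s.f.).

v ≈ 2.024 km/s

r_p = 1737 + 317.8 = 2054.8 km = 2.0548×10⁶ m.
r_a = 1737 + 10720 = 12457 km = 1.2457×10⁷ m.
Semi-major axis a = (r_p + r_a)/2 = 7255.9 km = 7.256×10⁶ m.
Vis-viva: v² = μ(2/r − 1/a) = 4.904×10¹² × (9.733×10⁻⁷ − 1.378×10⁻⁷) = 4.097×10⁶ m²/s².
v = 2024 m/s = 2.024 km/s.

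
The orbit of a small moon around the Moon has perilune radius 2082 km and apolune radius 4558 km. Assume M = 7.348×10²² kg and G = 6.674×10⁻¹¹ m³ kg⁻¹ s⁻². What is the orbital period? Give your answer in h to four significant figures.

T ≈ 4.768 h

μ = GM = 6.674×10⁻¹¹ × 7.348×10²² = 4.904×10¹² m³/s².
Semi-major axis a = (r_p + r_a)/2 = (2082.0 + 4558.0)/2 = 3320.0 km = 3.320×10⁶ m.
By Kepler's third law T = 2π√(a³/μ) = 2π × 2.732×10³ = 1.716×10⁴ s.
= 4.768 h.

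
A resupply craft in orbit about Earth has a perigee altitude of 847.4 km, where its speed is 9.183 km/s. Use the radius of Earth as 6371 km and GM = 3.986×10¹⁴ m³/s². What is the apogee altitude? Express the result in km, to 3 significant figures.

apogee altitude ≈ 16900 km

r_p = 6371 + 847.4 = 7218.4 km = 7.218×10⁶ m.
Specific energy ε = v²/2 − μ/r = -1.306×10⁷ J/kg, so a = −μ/(2ε) = 1.526×10⁷ m.
The apsides satisfy r_p + r_a = 2a, so the apogee radius is 2a − r_p = 2.331×10⁷ m = 23311 km.
Apogee altitude = 23311 − 6371 = 16940 km.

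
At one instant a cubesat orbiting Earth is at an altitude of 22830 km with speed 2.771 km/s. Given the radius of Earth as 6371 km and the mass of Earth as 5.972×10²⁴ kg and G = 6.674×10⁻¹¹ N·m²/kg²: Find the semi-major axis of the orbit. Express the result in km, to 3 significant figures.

a ≈ 20300 km

μ = GM = 6.674×10⁻¹¹ × 5.972×10²⁴ = 3.986×10¹⁴ m³/s².
r = 6371 + 22830 = 29201 km = 2.920×10⁷ m.
Vis-viva rearranged: 1/a = 2/r − v²/μ = 6.849×10⁻⁸ − 1.926×10⁻⁸ = 4.923×10⁻⁸ m⁻¹.
a = 2.031×10⁷ m = 20315 km.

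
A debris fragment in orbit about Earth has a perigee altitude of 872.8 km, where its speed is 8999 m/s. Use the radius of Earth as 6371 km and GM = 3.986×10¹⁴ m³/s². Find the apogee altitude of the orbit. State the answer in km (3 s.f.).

r_p = 6371 + 872.8 = 7243.8 km = 7.244×10⁶ m.
Specific energy ε = v²/2 − μ/r = -1.454×10⁷ J/kg, so a = −μ/(2ε) = 1.371×10⁷ m.
The apsides satisfy r_p + r_a = 2a, so the apogee radius is 2a − r_p = 2.018×10⁷ m = 20179 km.
Apogee altitude = 20179 − 6371 = 13808 km.

apogee altitude ≈ 13800 km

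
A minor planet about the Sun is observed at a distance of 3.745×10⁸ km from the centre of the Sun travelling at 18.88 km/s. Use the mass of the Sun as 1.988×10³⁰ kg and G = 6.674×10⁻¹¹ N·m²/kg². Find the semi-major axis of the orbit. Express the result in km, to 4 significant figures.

a ≈ 3.768×10⁸ km

μ = GM = 6.674×10⁻¹¹ × 1.988×10³⁰ = 1.327×10²⁰ m³/s².
r = 3.745×10¹¹ m.
Specific orbital energy ε = v²/2 − μ/r = (18880)²/2 − 1.327×10²⁰/3.745×10¹¹ = -1.761×10⁸ J/kg.
Since ε = −μ/(2a), a = −μ/(2ε) = 3.768×10¹¹ m = 3.7681×10⁸ km.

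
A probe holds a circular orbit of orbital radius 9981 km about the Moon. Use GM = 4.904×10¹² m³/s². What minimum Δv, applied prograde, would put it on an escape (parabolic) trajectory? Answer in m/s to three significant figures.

Δv ≈ 290 m/s

r = 9981 km = 9.981×10⁶ m.
Circular speed v_c = √(μ/r) = 701.0 m/s.
Escape speed v_esc = √(2μ/r) = √2 × v_c = 991.3 m/s.
Δv = v_esc − v_c = 290.3 m/s.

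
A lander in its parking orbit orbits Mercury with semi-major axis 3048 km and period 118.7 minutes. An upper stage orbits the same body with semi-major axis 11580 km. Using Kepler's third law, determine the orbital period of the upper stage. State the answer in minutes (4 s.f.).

Kepler's third law: T² ∝ a³, so T₂ = T₁ (a₂/a₁)^(3/2).
a₂/a₁ = 3.799, (a₂/a₁)^(3/2) = 7.405.
T₂ = 118.7 × 7.405 = 879.0 minutes.

T₂ ≈ 879.0 minutes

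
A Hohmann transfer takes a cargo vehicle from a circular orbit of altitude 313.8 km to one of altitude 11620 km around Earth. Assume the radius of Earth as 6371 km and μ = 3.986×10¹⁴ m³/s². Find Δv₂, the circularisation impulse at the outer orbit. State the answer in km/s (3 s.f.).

r₁ = 6371 + 313.8 = 6684.8 km = 6.6848×10⁶ m.
r₂ = 6371 + 11620 = 17991 km = 1.7991×10⁷ m.
Transfer ellipse a_t = (r₁ + r₂)/2 = 1.234×10⁷ m.
At r₁: circular v_c1 = √(μ/r₁) = 7722 m/s; transfer-perigee v_p = √[μ(2/r₁ − 1/a_t)] = 9325 m/s.
At r₂: circular v_c2 = √(μ/r₂) = 4707 m/s; transfer-apogee v_a = √[μ(2/r₂ − 1/a_t)] = 3465 m/s.
Δv₂ = v_c2 − v_a = 1242 m/s.
= 1.242 km/s.

Δv ≈ 1.24 km/s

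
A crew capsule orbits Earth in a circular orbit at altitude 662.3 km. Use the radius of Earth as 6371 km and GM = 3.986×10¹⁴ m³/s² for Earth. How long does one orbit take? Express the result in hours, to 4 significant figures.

r = 6371 + 662.3 = 7033.3 km = 7.0333×10⁶ m.
Kepler's third law: T = 2π√(r³/μ) = 2π√((7.033×10⁶)³ / 3.986×10¹⁴).
r³/μ = 8.729×10⁵ s², so T = 2π × 9.343×10² = 5.870×10³ s.
Converting: 5.870×10³ s ÷ 3600 = 1.631 hours.

T ≈ 1.631 hours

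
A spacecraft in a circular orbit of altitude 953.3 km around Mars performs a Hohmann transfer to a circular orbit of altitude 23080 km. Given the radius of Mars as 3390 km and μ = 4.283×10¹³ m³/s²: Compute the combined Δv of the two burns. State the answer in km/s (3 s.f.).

Δv_total ≈ 1.57 km/s

r₁ = 3390 + 953.3 = 4343.3 km = 4.3433×10⁶ m.
r₂ = 3390 + 23080 = 26470 km = 2.6470×10⁷ m.
Transfer ellipse a_t = (r₁ + r₂)/2 = 1.541×10⁷ m.
At r₁: circular v_c1 = √(μ/r₁) = 3140 m/s; transfer-periapsis v_p = √[μ(2/r₁ − 1/a_t)] = 4116 m/s.
Δv₁ = v_p − v_c1 = 975.9 m/s.
At r₂: circular v_c2 = √(μ/r₂) = 1272 m/s; transfer-apoapsis v_a = √[μ(2/r₂ − 1/a_t)] = 675.4 m/s.
Δv₂ = v_c2 − v_a = 596.6 m/s.
Total Δv = Δv₁ + Δv₂ = 1573 m/s = 1.573 km/s.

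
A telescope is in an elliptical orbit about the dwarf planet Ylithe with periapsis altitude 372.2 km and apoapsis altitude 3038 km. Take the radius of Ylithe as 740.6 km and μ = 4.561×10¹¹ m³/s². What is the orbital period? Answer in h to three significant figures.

r_p = 740.6 + 372.2 = 1112.8 km = 1.1128×10⁶ m.
r_a = 740.6 + 3038 = 3778.6 km = 3.7786×10⁶ m.
Semi-major axis a = (r_p + r_a)/2 = (1112.8 + 3778.6)/2 = 2445.7 km = 2.446×10⁶ m.
By Kepler's third law T = 2π√(a³/μ) = 2π × 5.663×10³ = 3.558×10⁴ s.
= 9.884 h.

T ≈ 9.88 h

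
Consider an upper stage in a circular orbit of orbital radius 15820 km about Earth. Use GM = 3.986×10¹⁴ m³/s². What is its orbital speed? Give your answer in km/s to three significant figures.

r = 15820 km = 1.582×10⁷ m.
For a circular orbit v = √(μ/r) = √(3.986×10¹⁴ / 1.582×10⁷) = √(2.520×10⁷) = 5020 m/s.
That is 5.020 km/s.

v ≈ 5.02 km/s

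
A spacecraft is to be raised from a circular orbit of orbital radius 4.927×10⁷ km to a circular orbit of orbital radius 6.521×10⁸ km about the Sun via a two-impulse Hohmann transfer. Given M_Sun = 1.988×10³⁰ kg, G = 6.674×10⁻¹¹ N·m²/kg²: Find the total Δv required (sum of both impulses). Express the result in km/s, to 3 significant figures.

Δv_total ≈ 27.8 km/s

μ = GM = 6.674×10⁻¹¹ × 1.988×10³⁰ = 1.327×10²⁰ m³/s².
r₁ = 4.927×10⁷ km = 4.927×10¹⁰ m.
r₂ = 6.521×10⁸ km = 6.521×10¹¹ m.
Transfer ellipse a_t = (r₁ + r₂)/2 = 3.507×10¹¹ m.
At r₁: circular v_c1 = √(μ/r₁) = 51890 m/s; transfer-perihelion v_p = √[μ(2/r₁ − 1/a_t)] = 70760 m/s.
Δv₁ = v_p − v_c1 = 18870 m/s.
At r₂: circular v_c2 = √(μ/r₂) = 14260 m/s; transfer-aphelion v_a = √[μ(2/r₂ − 1/a_t)] = 5347 m/s.
Δv₂ = v_c2 − v_a = 8918 m/s.
Total Δv = Δv₁ + Δv₂ = 27790 m/s = 27.79 km/s.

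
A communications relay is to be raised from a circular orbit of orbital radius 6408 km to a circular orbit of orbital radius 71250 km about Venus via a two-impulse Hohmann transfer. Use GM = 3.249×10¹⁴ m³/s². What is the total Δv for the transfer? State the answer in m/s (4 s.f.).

Δv_total ≈ 3793 m/s

r₁ = 6408 km = 6.408×10⁶ m.
r₂ = 71250 km = 7.125×10⁷ m.
Transfer ellipse a_t = (r₁ + r₂)/2 = 3.883×10⁷ m.
At r₁: circular v_c1 = √(μ/r₁) = 7121 m/s; transfer-periapsis v_p = √[μ(2/r₁ − 1/a_t)] = 9646 m/s.
Δv₁ = v_p − v_c1 = 2525 m/s.
At r₂: circular v_c2 = √(μ/r₂) = 2135 m/s; transfer-apoapsis v_a = √[μ(2/r₂ − 1/a_t)] = 867.5 m/s.
Δv₂ = v_c2 − v_a = 1268 m/s.
Total Δv = Δv₁ + Δv₂ = 3793 m/s.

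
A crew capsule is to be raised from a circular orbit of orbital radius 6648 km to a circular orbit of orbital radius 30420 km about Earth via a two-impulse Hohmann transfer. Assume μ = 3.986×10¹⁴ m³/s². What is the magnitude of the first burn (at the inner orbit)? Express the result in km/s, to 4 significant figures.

Δv ≈ 2.177 km/s

r₁ = 6648 km = 6.648×10⁶ m.
r₂ = 30420 km = 3.042×10⁷ m.
Transfer ellipse a_t = (r₁ + r₂)/2 = 1.853×10⁷ m.
At r₁: circular v_c1 = √(μ/r₁) = 7743 m/s; transfer-perigee v_p = √[μ(2/r₁ − 1/a_t)] = 9920 m/s.
Δv₁ = v_p − v_c1 = 2177 m/s.
= 2.177 km/s.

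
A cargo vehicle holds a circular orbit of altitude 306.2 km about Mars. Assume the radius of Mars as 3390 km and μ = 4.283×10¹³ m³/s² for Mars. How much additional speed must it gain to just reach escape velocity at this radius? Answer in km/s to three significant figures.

Δv ≈ 1.41 km/s

r = 3390 + 306.2 = 3696.2 km = 3.6962×10⁶ m.
Circular speed v_c = √(μ/r) = 3404 m/s.
Escape speed v_esc = √(2μ/r) = √2 × v_c = 4814 m/s.
Δv = v_esc − v_c = 1410 m/s = 1.410 km/s.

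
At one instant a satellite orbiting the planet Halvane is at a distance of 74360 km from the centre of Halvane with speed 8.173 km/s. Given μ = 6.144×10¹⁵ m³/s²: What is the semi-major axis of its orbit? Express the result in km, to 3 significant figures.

a ≈ 62400 km

r = 7.436×10⁷ m.
Vis-viva rearranged: 1/a = 2/r − v²/μ = 2.690×10⁻⁸ − 1.087×10⁻⁸ = 1.602×10⁻⁸ m⁻¹.
a = 6.241×10⁷ m = 62406 km.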